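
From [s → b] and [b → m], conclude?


Hypothetical syllogism: from (P → Q) and (Q → R), infer (P → R).
Chain the two implications through the shared middle term 'b'.

s → m


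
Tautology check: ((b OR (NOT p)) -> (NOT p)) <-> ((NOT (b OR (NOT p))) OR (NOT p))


Build the truth table over {b, p}:
b | p | φ
---------
F | F | T
T | F | T
F | T | T
T | T | T
Every row evaluates to true.

Yes, it is a tautology.


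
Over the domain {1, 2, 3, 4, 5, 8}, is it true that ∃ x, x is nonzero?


Evaluate the predicate on each element: 1:T, 2:T, 3:T, 4:T, 5:T, 8:T.
Witness x = 1 satisfies the predicate.

T


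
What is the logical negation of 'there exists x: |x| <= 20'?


¬(for all x: φ) = there exists x: ¬φ, and ¬(there exists x: φ) = for all x: ¬φ.
Apply to the existential statement.

for all x: NOT(|x| <= 20)


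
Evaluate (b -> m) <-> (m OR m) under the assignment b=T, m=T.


Substitute b=T, m=T:
b -> m = T -> T = T
m OR m = T OR T = T
(b -> m) <-> (m OR m) = T <-> T = T

T


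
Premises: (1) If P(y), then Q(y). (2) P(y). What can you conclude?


Modus ponens: from (P → Q) and P, infer Q.
P = 'P(y)' is asserted, and P → Q holds, so Q follows.

Q(y).


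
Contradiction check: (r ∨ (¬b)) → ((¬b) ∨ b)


Truth table over {b, r}:
b | r | φ
---------
F | F | T
T | F | T
F | T | T
T | T | T
Satisfying assignment at row 1: b=F, r=F gives T.

No, it is not a contradiction.


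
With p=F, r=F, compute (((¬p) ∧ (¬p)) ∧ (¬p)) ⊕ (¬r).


Substitute p=F, r=F:
¬p = T
¬p = T
(¬p) ∧ (¬p) = T ∧ T = T
¬p = T
((¬p) ∧ (¬p)) ∧ (¬p) = T ∧ T = T
¬r = T
(((¬p) ∧ (¬p)) ∧ (¬p)) ⊕ (¬r) = T ⊕ T = F

F


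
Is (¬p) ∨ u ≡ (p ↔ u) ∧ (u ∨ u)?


Compare truth tables:
p | u | φ | ψ
-------------
F | F | T | F
T | F | F | F
F | T | T | F
T | T | T | T
They differ at row 1 (p=F, u=F): φ=T but ψ=F.

No, they are not logically equivalent.


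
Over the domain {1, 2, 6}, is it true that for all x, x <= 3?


Evaluate the predicate on each element: 1:T, 2:T, 6:F.
Counterexample x = 6 fails the predicate.

F


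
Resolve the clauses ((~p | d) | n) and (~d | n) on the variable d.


The clauses contain complementary literals d and ~d.
Resolution eliminates this pair and disjoins the remaining literals (merging duplicates).

(n | ~p)


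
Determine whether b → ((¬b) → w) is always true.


Build the truth table over {b, w}:
b | w | φ
---------
F | F | T
T | F | T
F | T | T
T | T | T
Every row evaluates to true.

Yes, it is a tautology.


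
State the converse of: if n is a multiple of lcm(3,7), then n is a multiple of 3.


The converse of (P → Q) is (Q → P). It is not in general equivalent to the original.
Here P = 'n is a multiple of lcm(3,7)' and Q = 'n is a multiple of 3'.

If n is a multiple of 3, then n is a multiple of lcm(3,7).


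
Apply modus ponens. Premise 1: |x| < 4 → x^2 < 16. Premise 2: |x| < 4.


Modus ponens: from (P → Q) and P, infer Q.
P = '|x| < 4' is asserted, and P → Q holds, so Q follows.

x^2 < 16.


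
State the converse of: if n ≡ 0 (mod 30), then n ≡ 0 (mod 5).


The converse of (P → Q) is (Q → P). It is not in general equivalent to the original.
Here P = 'n ≡ 0 (mod 30)' and Q = 'n ≡ 0 (mod 5)'.

If n ≡ 0 (mod 5), then n ≡ 0 (mod 30).


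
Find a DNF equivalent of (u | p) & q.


Step 1: Distribute ∧ over ∨: (u ∨ p) ∧ q = (u ∧ q) ∨ (p ∧ q).

(u & q) | (p & q)


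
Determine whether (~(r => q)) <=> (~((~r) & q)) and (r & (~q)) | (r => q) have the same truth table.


Compare truth tables:
q | r | φ | ψ
-------------
False | False | False | True
True | False | True | True
False | True | True | True
True | True | False | True
They differ at row 1 (q=False, r=False): φ=False but ψ=True.

No, they are not logically equivalent.


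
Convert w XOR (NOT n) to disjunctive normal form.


Step 1: w ⊕ (¬n) is true exactly when they disagree: (w ∧ ¬(¬n)) ∨ (¬w ∧ (¬n)).
Step 2: Eliminate any double negations (¬¬X = X).

(w AND n) OR ((NOT w) AND (NOT n))


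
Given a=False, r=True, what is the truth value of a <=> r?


Biconditional is true when both operands have the same truth value.
Substitute: a=False, r=True.
False <=> True evaluates to False.

False


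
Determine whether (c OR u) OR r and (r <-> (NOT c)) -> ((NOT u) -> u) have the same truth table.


Compare truth tables:
c | r | u | φ | ψ
-----------------
F | F | F | F | T
T | F | F | T | F
F | T | F | T | F
T | T | F | T | T
F | F | T | T | T
T | F | T | T | T
F | T | T | T | T
T | T | T | T | T
They differ at row 1 (c=F, r=F, u=F): φ=F but ψ=T.

No, they are not logically equivalent.


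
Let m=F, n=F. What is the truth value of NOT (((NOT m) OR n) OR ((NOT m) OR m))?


Substitute m=F, n=F:
NOT m = T
(NOT m) OR n = T OR F = T
NOT m = T
(NOT m) OR m = T OR F = T
((NOT m) OR n) OR ((NOT m) OR m) = T OR T = T
NOT (((NOT m) OR n) OR ((NOT m) OR m)) = F

F


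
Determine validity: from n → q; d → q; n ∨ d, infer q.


This matches the form of proof by cases: the conclusion follows in every model of the premises.

Valid.


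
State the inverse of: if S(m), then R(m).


The inverse of (P → Q) is (¬P → ¬Q). It is equivalent to the converse, not to the original.
Here P = 'S(m)' and Q = 'R(m)'.

If not (S(m)), then not (R(m)).


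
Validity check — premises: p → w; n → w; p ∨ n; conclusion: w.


This matches the form of proof by cases: the conclusion follows in every model of the premises.

Valid.


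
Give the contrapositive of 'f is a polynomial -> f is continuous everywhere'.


The contrapositive of (P → Q) is (¬Q → ¬P); it is logically equivalent to the original.
Here P = 'f is a polynomial' and Q = 'f is continuous everywhere'.

If not (f is continuous everywhere), then not (f is a polynomial).


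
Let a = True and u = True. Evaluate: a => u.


Implication is false only when antecedent is true and consequent is false.
Substitute: a=True, u=True.
True => True evaluates to True.

True


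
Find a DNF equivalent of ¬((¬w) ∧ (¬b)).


Step 1: Apply De Morgan: ¬((¬w) ∧ (¬b)) = ¬(¬w) ∨ ¬(¬b).
Step 2: Eliminate any double negations (¬¬X = X).

w ∨ b


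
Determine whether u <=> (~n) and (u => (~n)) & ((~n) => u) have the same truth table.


Compare truth tables:
n | u | φ | ψ
-------------
False | False | False | False
True | False | True | True
False | True | True | True
True | True | False | False
The columns φ and ψ agree on every row.

Yes, they are logically equivalent.


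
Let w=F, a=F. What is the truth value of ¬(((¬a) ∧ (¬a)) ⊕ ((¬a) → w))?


Substitute w=F, a=F:
¬a = T
¬a = T
(¬a) ∧ (¬a) = T ∧ T = T
¬a = T
(¬a) → w = T → F = F
((¬a) ∧ (¬a)) ⊕ ((¬a) → w) = T ⊕ F = T
¬(((¬a) ∧ (¬a)) ⊕ ((¬a) → w)) = F

F


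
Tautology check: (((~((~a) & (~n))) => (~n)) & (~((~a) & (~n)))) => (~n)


Build the truth table over {a, n}:
a | n | φ
---------
False | False | True
True | False | True
False | True | True
True | True | True
Every row evaluates to true.

Yes, it is a tautology.


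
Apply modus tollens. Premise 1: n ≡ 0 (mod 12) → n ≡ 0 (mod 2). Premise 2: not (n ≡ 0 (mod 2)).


Modus tollens: from (P → Q) and ¬Q, infer ¬P.
Q = 'n ≡ 0 (mod 2)' is denied; since P → Q, P must also fail.

Not (n ≡ 0 (mod 12)).


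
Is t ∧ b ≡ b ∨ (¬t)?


Compare truth tables:
b | t | φ | ψ
-------------
F | F | F | T
T | F | F | T
F | T | F | F
T | T | T | T
They differ at row 1 (b=F, t=F): φ=F but ψ=T.

No, they are not logically equivalent.


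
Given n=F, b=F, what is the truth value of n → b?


Implication is false only when antecedent is true and consequent is false.
Substitute: n=F, b=F.
F → F evaluates to T.

T


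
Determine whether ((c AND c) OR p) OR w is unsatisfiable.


Truth table over {c, p, w}:
c | p | w | φ
-------------
F | F | F | F
T | F | F | T
F | T | F | T
T | T | F | T
F | F | T | T
T | F | T | T
F | T | T | T
T | T | T | T
Satisfying assignment at row 2: c=T, p=F, w=F gives T.

No, it is not a contradiction.


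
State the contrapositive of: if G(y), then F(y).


The contrapositive of (P → Q) is (¬Q → ¬P); it is logically equivalent to the original.
Here P = 'G(y)' and Q = 'F(y)'.

If not (F(y)), then not (G(y)).


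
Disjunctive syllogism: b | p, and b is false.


Disjunctive syllogism: from (P ∨ Q) and ¬P, infer Q.
One disjunct, 'b', is ruled out; the other must hold.

p


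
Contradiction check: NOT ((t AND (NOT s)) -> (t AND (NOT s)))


Truth table over {s, t}:
s | t | φ
---------
F | F | F
T | F | F
F | T | F
T | T | F
Every row is false.

Yes, it is a contradiction.


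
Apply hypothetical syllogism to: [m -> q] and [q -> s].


Hypothetical syllogism: from (P → Q) and (Q → R), infer (P → R).
Chain the two implications through the shared middle term 'q'.

m -> s


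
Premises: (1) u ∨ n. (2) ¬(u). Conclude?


Disjunctive syllogism: from (P ∨ Q) and ¬P, infer Q.
One disjunct, 'u', is ruled out; the other must hold.

n


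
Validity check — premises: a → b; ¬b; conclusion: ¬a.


This matches the form of modus tollens: the conclusion follows in every model of the premises.

Valid.


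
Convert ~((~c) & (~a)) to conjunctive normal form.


Step 1: Apply De Morgan: ¬((¬c) ∧ (¬a)) = ¬(¬c) ∨ ¬(¬a).
Step 2: Eliminate any double negations (¬¬X = X).

c | a


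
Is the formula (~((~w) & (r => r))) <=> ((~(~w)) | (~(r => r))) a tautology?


Build the truth table over {r, w}:
r | w | φ
---------
False | False | True
True | False | True
False | True | True
True | True | True
Every row evaluates to true.

Yes, it is a tautology.


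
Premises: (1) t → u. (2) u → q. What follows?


Hypothetical syllogism: from (P → Q) and (Q → R), infer (P → R).
Chain the two implications through the shared middle term 'u'.

t → q


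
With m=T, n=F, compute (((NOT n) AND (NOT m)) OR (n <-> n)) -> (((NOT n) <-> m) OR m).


Substitute m=T, n=F:
NOT n = T
NOT m = F
(NOT n) AND (NOT m) = T AND F = F
n <-> n = F <-> F = T
((NOT n) AND (NOT m)) OR (n <-> n) = F OR T = T
NOT n = T
(NOT n) <-> m = T <-> T = T
((NOT n) <-> m) OR m = T OR T = T
(((NOT n) AND (NOT m)) OR (n <-> n)) -> (((NOT n) <-> m) OR m) = T -> T = T

T


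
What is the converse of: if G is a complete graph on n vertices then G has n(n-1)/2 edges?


The converse of (P → Q) is (Q → P). It is not in general equivalent to the original.
Here P = 'G is a complete graph on n vertices' and Q = 'G has n(n-1)/2 edges'.

If G has n(n-1)/2 edges, then G is a complete graph on n vertices.


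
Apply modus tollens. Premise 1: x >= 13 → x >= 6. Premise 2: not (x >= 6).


Modus tollens: from (P → Q) and ¬Q, infer ¬P.
Q = 'x >= 6' is denied; since P → Q, P must also fail.

Not (x >= 13).


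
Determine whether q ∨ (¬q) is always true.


Build the truth table over {q}:
q | φ
-----
F | T
T | T
Every row evaluates to true.

Yes, it is a tautology.


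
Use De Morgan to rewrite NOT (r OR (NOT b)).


De Morgan: the negation of a disjunction is the conjunction of the negations.
Distribute NOT across OR, flipping it to AND, and negate each literal.

(NOT r) AND b


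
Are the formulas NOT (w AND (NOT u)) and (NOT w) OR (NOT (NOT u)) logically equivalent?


Compare truth tables:
u | w | φ | ψ
-------------
F | F | T | T
T | F | T | T
F | T | F | F
T | T | T | T
The columns φ and ψ agree on every row.

Yes, they are logically equivalent.


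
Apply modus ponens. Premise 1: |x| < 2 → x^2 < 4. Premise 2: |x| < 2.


Modus ponens: from (P → Q) and P, infer Q.
P = '|x| < 2' is asserted, and P → Q holds, so Q follows.

x^2 < 4.


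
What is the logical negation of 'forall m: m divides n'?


¬(forall x: φ) = exists x: ¬φ, and ¬(exists x: φ) = forall x: ¬φ.
Apply to the universal statement.

exists m: ~(m divides n)


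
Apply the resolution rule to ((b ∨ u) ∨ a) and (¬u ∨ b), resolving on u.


The clauses contain complementary literals u and ¬u.
Resolution eliminates this pair and disjoins the remaining literals (merging duplicates).

(b ∨ a)


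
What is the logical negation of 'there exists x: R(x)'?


¬(for all x: φ) = there exists x: ¬φ, and ¬(there exists x: φ) = for all x: ¬φ.
Apply to the existential statement.

for all x: NOT(R(x))


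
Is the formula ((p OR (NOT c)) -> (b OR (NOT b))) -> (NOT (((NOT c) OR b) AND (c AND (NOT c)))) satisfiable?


Search for a satisfying assignment over {b, c, p}.
Try b=F, c=F, p=F: the formula evaluates to T.
A satisfying assignment exists.

Satisfiable.


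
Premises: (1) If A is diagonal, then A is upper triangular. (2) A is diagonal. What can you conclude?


Modus ponens: from (P → Q) and P, infer Q.
P = 'A is diagonal' is asserted, and P → Q holds, so Q follows.

A is upper triangular.


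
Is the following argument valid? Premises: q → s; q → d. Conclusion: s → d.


This is (no valid rule). There exist truth assignments where the premises are all true but the conclusion is false.

Invalid.


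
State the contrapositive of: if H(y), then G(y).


The contrapositive of (P → Q) is (¬Q → ¬P); it is logically equivalent to the original.
Here P = 'H(y)' and Q = 'G(y)'.

If not (G(y)), then not (H(y)).


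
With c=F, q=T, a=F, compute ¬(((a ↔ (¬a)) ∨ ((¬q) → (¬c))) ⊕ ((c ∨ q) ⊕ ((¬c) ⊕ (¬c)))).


Substitute c=F, q=T, a=F:
… (earlier sub-steps elided)
¬c = T
(¬q) → (¬c) = F → T = T
(a ↔ (¬a)) ∨ ((¬q) → (¬c)) = F ∨ T = T
c ∨ q = F ∨ T = T
¬c = T
¬c = T
(¬c) ⊕ (¬c) = T ⊕ T = F
(c ∨ q) ⊕ ((¬c) ⊕ (¬c)) = T ⊕ F = T
((a ↔ (¬a)) ∨ ((¬q) → (¬c))) ⊕ ((c ∨ q) ⊕ ((¬c) ⊕ (¬c))) = T ⊕ T = F
¬(((a ↔ (¬a)) ∨ ((¬q) → (¬c))) ⊕ ((c ∨ q) ⊕ ((¬c) ⊕ (¬c)))) = T

T


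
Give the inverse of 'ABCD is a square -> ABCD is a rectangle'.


The inverse of (P → Q) is (¬P → ¬Q). It is equivalent to the converse, not to the original.
Here P = 'ABCD is a square' and Q = 'ABCD is a rectangle'.

If not (ABCD is a square), then not (ABCD is a rectangle).


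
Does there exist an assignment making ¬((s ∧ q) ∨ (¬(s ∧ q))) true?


Check all 4 assignments over {q, s}:
q | s | φ
---------
F | F | F
T | F | F
F | T | F
T | T | F
No assignment makes the formula true.

Unsatisfiable.


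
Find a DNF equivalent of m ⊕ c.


Step 1: m ⊕ c is true exactly when they disagree: (m ∧ ¬c) ∨ (¬m ∧ c).

(m ∧ (¬c)) ∨ ((¬m) ∧ c)


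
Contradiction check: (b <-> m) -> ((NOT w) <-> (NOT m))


Truth table over {b, m, w}:
b | m | w | φ
-------------
F | F | F | T
T | F | F | T
F | T | F | T
T | T | F | F
F | F | T | F
T | F | T | T
F | T | T | T
T | T | T | T
Satisfying assignment at row 1: b=F, m=F, w=F gives T.

No, it is not a contradiction.


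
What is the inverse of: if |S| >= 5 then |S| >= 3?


The inverse of (P → Q) is (¬P → ¬Q). It is equivalent to the converse, not to the original.
Here P = '|S| >= 5' and Q = '|S| >= 3'.

If not (|S| >= 5), then not (|S| >= 3).


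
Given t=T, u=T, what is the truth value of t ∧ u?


Conjunction is true only when both operands are true.
Substitute: t=T, u=T.
T ∧ T evaluates to T.

T


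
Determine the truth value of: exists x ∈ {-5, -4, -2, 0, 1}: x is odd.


Evaluate the predicate on each element: -5:True, -4:False, -2:False, 0:False, 1:True.
Witness x = -5 satisfies the predicate.

True


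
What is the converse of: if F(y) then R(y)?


The converse of (P → Q) is (Q → P). It is not in general equivalent to the original.
Here P = 'F(y)' and Q = 'R(y)'.

If R(y), then F(y).


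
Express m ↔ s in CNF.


Step 1: Rewrite m ↔ s as (m → s) ∧ (s → m).
Step 2: Rewrite each implication as a disjunction.

((¬m) ∨ s) ∧ ((¬s) ∨ m)


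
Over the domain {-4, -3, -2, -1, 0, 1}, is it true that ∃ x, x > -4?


Evaluate the predicate on each element: -4:F, -3:T, -2:T, -1:T, 0:T, 1:T.
Witness x = -3 satisfies the predicate.

T


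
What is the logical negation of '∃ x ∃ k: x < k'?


Negation flips each quantifier (∀↔∃) and negates the inner predicate.
¬(∃ x ∃ k: φ) = ∀ x ∀ k: ¬φ.

∀ x ∀ k: ¬(x < k)


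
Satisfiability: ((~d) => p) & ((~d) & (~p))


Check all 4 assignments over {d, p}:
d | p | φ
---------
False | False | False
True | False | False
False | True | False
True | True | False
No assignment makes the formula true.

Unsatisfiable.


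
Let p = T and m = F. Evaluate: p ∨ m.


Disjunction is false only when both operands are false.
Substitute: p=T, m=F.
T ∨ F evaluates to T.

T


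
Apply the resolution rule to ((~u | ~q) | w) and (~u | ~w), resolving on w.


The clauses contain complementary literals w and ~w.
Resolution eliminates this pair and disjoins the remaining literals (merging duplicates).

(~q | ~u)


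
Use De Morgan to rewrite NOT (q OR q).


De Morgan: the negation of a disjunction is the conjunction of the negations.
Distribute NOT across OR, flipping it to AND, and negate each literal.

(NOT q) AND (NOT q)


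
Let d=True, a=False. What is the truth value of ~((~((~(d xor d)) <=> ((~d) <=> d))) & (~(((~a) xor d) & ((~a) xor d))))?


Substitute d=True, a=False:
… (earlier sub-steps elided)
(~(d xor d)) <=> ((~d) <=> d) = True <=> False = False
~((~(d xor d)) <=> ((~d) <=> d)) = True
~a = True
(~a) xor d = True xor True = False
~a = True
(~a) xor d = True xor True = False
((~a) xor d) & ((~a) xor d) = False & False = False
~(((~a) xor d) & ((~a) xor d)) = True
(~((~(d xor d)) <=> ((~d) <=> d))) & (~(((~a) xor d) & ((~a) xor d))) = True & True = True
~((~((~(d xor d)) <=> ((~d) <=> d))) & (~(((~a) xor d) & ((~a) xor d)))) = False

False


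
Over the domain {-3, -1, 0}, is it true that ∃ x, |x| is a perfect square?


Evaluate the predicate on each element: -3:F, -1:T, 0:T.
Witness x = -1 satisfies the predicate.

T


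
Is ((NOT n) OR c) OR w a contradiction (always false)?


Truth table over {c, n, w}:
c | n | w | φ
-------------
F | F | F | T
T | F | F | T
F | T | F | F
T | T | F | T
F | F | T | T
T | F | T | T
F | T | T | T
T | T | T | T
Satisfying assignment at row 1: c=F, n=F, w=F gives T.

No, it is not a contradiction.


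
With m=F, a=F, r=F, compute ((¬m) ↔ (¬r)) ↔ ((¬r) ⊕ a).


Substitute m=F, a=F, r=F:
¬m = T
¬r = T
(¬m) ↔ (¬r) = T ↔ T = T
¬r = T
(¬r) ⊕ a = T ⊕ F = T
((¬m) ↔ (¬r)) ↔ ((¬r) ⊕ a) = T ↔ T = T

T


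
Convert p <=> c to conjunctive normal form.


Step 1: Rewrite p ↔ c as (p → c) ∧ (c → p).
Step 2: Rewrite each implication as a disjunction.

((~p) | c) & ((~c) | p)


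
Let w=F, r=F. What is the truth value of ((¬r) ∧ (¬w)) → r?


Substitute w=F, r=F:
¬r = T
¬w = T
(¬r) ∧ (¬w) = T ∧ T = T
((¬r) ∧ (¬w)) → r = T → F = F

F


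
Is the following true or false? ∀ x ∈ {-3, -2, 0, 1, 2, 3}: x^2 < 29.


Evaluate the predicate on each element: -3:T, -2:T, 0:T, 1:T, 2:T, 3:T.
Every element satisfies the predicate.

T


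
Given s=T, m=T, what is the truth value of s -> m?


Implication is false only when antecedent is true and consequent is false.
Substitute: s=T, m=T.
T -> T evaluates to T.

T


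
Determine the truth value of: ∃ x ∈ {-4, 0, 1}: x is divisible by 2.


Evaluate the predicate on each element: -4:T, 0:T, 1:F.
Witness x = -4 satisfies the predicate.

T


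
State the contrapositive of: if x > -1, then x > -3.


The contrapositive of (P → Q) is (¬Q → ¬P); it is logically equivalent to the original.
Here P = 'x > -1' and Q = 'x > -3'.

If not (x > -3), then not (x > -1).


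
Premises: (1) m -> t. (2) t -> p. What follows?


Hypothetical syllogism: from (P → Q) and (Q → R), infer (P → R).
Chain the two implications through the shared middle term 't'.

m -> p


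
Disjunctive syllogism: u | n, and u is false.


Disjunctive syllogism: from (P ∨ Q) and ¬P, infer Q.
One disjunct, 'u', is ruled out; the other must hold.

n


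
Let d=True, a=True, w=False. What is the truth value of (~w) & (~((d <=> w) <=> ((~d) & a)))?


Substitute d=True, a=True, w=False:
~w = True
d <=> w = True <=> False = False
~d = False
(~d) & a = False & True = False
(d <=> w) <=> ((~d) & a) = False <=> False = True
~((d <=> w) <=> ((~d) & a)) = False
(~w) & (~((d <=> w) <=> ((~d) & a))) = True & False = False

False


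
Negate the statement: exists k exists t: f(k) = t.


Negation flips each quantifier (∀↔∃) and negates the inner predicate.
¬(exists k exists t: φ) = forall k forall t: ¬φ.

forall k forall t: ~(f(k) = t)


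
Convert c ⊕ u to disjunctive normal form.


Step 1: c ⊕ u is true exactly when they disagree: (c ∧ ¬u) ∨ (¬c ∧ u).

(c ∧ (¬u)) ∨ ((¬c) ∧ u)


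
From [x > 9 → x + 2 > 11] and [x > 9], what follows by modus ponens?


Modus ponens: from (P → Q) and P, infer Q.
P = 'x > 9' is asserted, and P → Q holds, so Q follows.

x + 2 > 11.


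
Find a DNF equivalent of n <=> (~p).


Step 1: n ↔ (¬p) is true exactly when both agree: (n ∧ (¬p)) ∨ (¬n ∧ ¬(¬p)).
Step 2: Eliminate any double negations (¬¬X = X).

(n & (~p)) | ((~n) & p)


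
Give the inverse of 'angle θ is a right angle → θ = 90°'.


The inverse of (P → Q) is (¬P → ¬Q). It is equivalent to the converse, not to the original.
Here P = 'angle θ is a right angle' and Q = 'θ = 90°'.

If not (angle θ is a right angle), then not (θ = 90°).


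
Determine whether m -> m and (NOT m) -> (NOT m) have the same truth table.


Compare truth tables:
m | φ | ψ
---------
F | T | T
T | T | T
The columns φ and ψ agree on every row.

Yes, they are logically equivalent.


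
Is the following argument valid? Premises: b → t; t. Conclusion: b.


This is affirming the consequent (fallacy). There exist truth assignments where the premises are all true but the conclusion is false.

Invalid.


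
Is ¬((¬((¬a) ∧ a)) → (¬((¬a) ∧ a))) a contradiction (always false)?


Truth table over {a}:
a | φ
-----
F | F
T | F
Every row is false.

Yes, it is a contradiction.


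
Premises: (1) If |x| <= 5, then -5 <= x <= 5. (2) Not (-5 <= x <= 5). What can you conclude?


Modus tollens: from (P → Q) and ¬Q, infer ¬P.
Q = '-5 <= x <= 5' is denied; since P → Q, P must also fail.

Not (|x| <= 5).


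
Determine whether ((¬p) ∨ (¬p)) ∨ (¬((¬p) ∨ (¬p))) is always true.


Build the truth table over {p}:
p | φ
-----
F | T
T | T
Every row evaluates to true.

Yes, it is a tautology.


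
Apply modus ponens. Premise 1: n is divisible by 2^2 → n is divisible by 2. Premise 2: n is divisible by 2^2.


Modus ponens: from (P → Q) and P, infer Q.
P = 'n is divisible by 2^2' is asserted, and P → Q holds, so Q follows.

n is divisible by 2.


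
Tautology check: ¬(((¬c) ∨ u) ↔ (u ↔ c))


Build the truth table over {c, u}:
c | u | φ
---------
F | F | F
T | F | F
F | T | T
T | T | F
Counterexample at row 1: with c=F, u=F, the formula is F.

No, it is not a tautology.


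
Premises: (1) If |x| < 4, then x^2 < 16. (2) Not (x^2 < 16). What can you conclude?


Modus tollens: from (P → Q) and ¬Q, infer ¬P.
Q = 'x^2 < 16' is denied; since P → Q, P must also fail.

Not (|x| < 4).


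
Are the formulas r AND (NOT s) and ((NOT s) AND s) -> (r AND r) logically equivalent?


Compare truth tables:
r | s | φ | ψ
-------------
F | F | F | T
T | F | T | T
F | T | F | T
T | T | F | T
They differ at row 1 (r=F, s=F): φ=F but ψ=T.

No, they are not logically equivalent.


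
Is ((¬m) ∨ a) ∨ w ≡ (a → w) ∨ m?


Compare truth tables:
a | m | w | φ | ψ
-----------------
F | F | F | T | T
T | F | F | T | F
F | T | F | F | T
T | T | F | T | T
F | F | T | T | T
T | F | T | T | T
F | T | T | T | T
T | T | T | T | T
They differ at row 2 (a=T, m=F, w=F): φ=T but ψ=F.

No, they are not logically equivalent.


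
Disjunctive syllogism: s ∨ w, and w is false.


Disjunctive syllogism: from (P ∨ Q) and ¬P, infer Q.
One disjunct, 'w', is ruled out; the other must hold.

s


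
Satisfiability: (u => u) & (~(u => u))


Check all 2 assignments over {u}:
u | φ
-----
False | False
True | False
No assignment makes the formula true.

Unsatisfiable.


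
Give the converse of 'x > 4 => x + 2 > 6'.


The converse of (P → Q) is (Q → P). It is not in general equivalent to the original.
Here P = 'x > 4' and Q = 'x + 2 > 6'.

If x + 2 > 6, then x > 4.


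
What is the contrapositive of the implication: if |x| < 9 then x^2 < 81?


The contrapositive of (P → Q) is (¬Q → ¬P); it is logically equivalent to the original.
Here P = '|x| < 9' and Q = 'x^2 < 81'.

If not (x^2 < 81), then not (|x| < 9).


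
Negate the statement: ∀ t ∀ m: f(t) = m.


Negation flips each quantifier (∀↔∃) and negates the inner predicate.
¬(∀ t ∀ m: φ) = ∃ t ∃ m: ¬φ.

∃ t ∃ m: ¬(f(t) = m)


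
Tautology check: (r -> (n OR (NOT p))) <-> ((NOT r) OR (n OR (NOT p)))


Build the truth table over {n, p, r}:
n | p | r | φ
-------------
F | F | F | T
T | F | F | T
F | T | F | T
T | T | F | T
F | F | T | T
T | F | T | T
F | T | T | T
T | T | T | T
Every row evaluates to true.

Yes, it is a tautology.


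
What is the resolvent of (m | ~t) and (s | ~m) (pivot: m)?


The clauses contain complementary literals m and ~m.
Resolution eliminates this pair and disjoins the remaining literals (merging duplicates).

(~t | s)


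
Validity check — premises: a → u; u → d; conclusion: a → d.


This matches the form of hypothetical syllogism: the conclusion follows in every model of the premises.

Valid.


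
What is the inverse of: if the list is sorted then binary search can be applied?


The inverse of (P → Q) is (¬P → ¬Q). It is equivalent to the converse, not to the original.
Here P = 'the list is sorted' and Q = 'binary search can be applied'.

If not (the list is sorted), then not (binary search can be applied).


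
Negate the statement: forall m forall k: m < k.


Negation flips each quantifier (∀↔∃) and negates the inner predicate.
¬(forall m forall k: φ) = exists m exists k: ¬φ.

exists m exists k: ~(m < k)


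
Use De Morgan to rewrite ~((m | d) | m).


De Morgan: the negation of a disjunction is the conjunction of the negations.
Distribute ~ across |, flipping it to &, and negate each literal.

((~m) & (~d)) & (~m)


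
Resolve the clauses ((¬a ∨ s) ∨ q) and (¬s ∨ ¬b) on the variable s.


The clauses contain complementary literals s and ¬s.
Resolution eliminates this pair and disjoins the remaining literals (merging duplicates).

((q ∨ ¬a) ∨ ¬b)


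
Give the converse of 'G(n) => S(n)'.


The converse of (P → Q) is (Q → P). It is not in general equivalent to the original.
Here P = 'G(n)' and Q = 'S(n)'.

If S(n), then G(n).


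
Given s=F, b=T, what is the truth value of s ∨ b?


Disjunction is false only when both operands are false.
Substitute: s=F, b=T.
F ∨ T evaluates to T.

T


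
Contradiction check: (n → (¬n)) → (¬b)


Truth table over {b, n}:
b | n | φ
---------
F | F | T
T | F | F
F | T | T
T | T | T
Satisfying assignment at row 1: b=F, n=F gives T.

No, it is not a contradiction.


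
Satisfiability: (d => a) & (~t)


Search for a satisfying assignment over {a, d, t}.
Try a=False, d=False, t=False: the formula evaluates to True.
A satisfying assignment exists.

Satisfiable.


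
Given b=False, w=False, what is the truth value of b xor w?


Exclusive or is true when exactly one operand is true.
Substitute: b=False, w=False.
False xor False evaluates to False.

False


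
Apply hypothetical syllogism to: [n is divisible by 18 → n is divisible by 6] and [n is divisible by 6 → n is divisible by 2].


Hypothetical syllogism: from (P → Q) and (Q → R), infer (P → R).
Chain the two implications through the shared middle term 'n is divisible by 6'.

n is divisible by 18 → n is divisible by 2


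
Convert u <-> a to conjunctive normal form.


Step 1: Rewrite u ↔ a as (u → a) ∧ (a → u).
Step 2: Rewrite each implication as a disjunction.

((NOT u) OR a) AND ((NOT a) OR u)


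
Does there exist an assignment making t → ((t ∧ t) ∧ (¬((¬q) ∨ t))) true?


Search for a satisfying assignment over {q, t}.
Try q=F, t=F: the formula evaluates to T.
A satisfying assignment exists.

Satisfiable.


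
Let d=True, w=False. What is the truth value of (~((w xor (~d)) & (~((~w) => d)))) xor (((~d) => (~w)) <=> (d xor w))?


Substitute d=True, w=False:
… (earlier sub-steps elided)
(~w) => d = True => True = True
~((~w) => d) = False
(w xor (~d)) & (~((~w) => d)) = False & False = False
~((w xor (~d)) & (~((~w) => d))) = True
~d = False
~w = True
(~d) => (~w) = False => True = True
d xor w = True xor False = True
((~d) => (~w)) <=> (d xor w) = True <=> True = True
(~((w xor (~d)) & (~((~w) => d)))) xor (((~d) => (~w)) <=> (d xor w)) = True xor True = False

False


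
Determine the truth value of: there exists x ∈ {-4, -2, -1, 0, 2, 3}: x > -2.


Evaluate the predicate on each element: -4:F, -2:F, -1:T, 0:T, 2:T, 3:T.
Witness x = -1 satisfies the predicate.

T


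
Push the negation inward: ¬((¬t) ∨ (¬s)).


De Morgan: the negation of a disjunction is the conjunction of the negations.
Distribute ¬ across ∨, flipping it to ∧, and negate each literal.

t ∧ s


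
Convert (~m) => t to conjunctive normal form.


Step 1: Rewrite (¬m) → t as ¬(¬m) ∨ t.
Step 2: Eliminate any double negations (¬¬X = X).

m | t


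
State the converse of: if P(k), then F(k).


The converse of (P → Q) is (Q → P). It is not in general equivalent to the original.
Here P = 'P(k)' and Q = 'F(k)'.

If F(k), then P(k).


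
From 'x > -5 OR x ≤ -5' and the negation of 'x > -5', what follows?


Disjunctive syllogism: from (P ∨ Q) and ¬P, infer Q.
One disjunct, 'x > -5', is ruled out; the other must hold.

x ≤ -5


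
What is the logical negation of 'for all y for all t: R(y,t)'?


Negation flips each quantifier (∀↔∃) and negates the inner predicate.
¬(for all y for all t: φ) = there exists y there exists t: ¬φ.

there exists y there exists t: NOT(R(y,t))


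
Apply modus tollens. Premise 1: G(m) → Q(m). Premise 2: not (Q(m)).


Modus tollens: from (P → Q) and ¬Q, infer ¬P.
Q = 'Q(m)' is denied; since P → Q, P must also fail.

Not (G(m)).


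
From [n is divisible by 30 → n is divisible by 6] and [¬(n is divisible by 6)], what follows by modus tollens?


Modus tollens: from (P → Q) and ¬Q, infer ¬P.
Q = 'n is divisible by 6' is denied; since P → Q, P must also fail.

Not (n is divisible by 30).


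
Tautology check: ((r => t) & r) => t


Build the truth table over {r, t}:
r | t | φ
---------
False | False | True
True | False | True
False | True | True
True | True | True
Every row evaluates to true.

Yes, it is a tautology.


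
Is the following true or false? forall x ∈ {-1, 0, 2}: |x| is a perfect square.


Evaluate the predicate on each element: -1:True, 0:True, 2:False.
Counterexample x = 2 fails the predicate.

False


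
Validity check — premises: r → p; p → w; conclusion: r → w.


This matches the form of hypothetical syllogism: the conclusion follows in every model of the premises.

Valid.


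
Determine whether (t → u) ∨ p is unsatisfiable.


Truth table over {p, t, u}:
p | t | u | φ
-------------
F | F | F | T
T | F | F | T
F | T | F | F
T | T | F | T
F | F | T | T
T | F | T | T
F | T | T | T
T | T | T | T
Satisfying assignment at row 1: p=F, t=F, u=F gives T.

No, it is not a contradiction.


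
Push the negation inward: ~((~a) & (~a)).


De Morgan: the negation of a conjunction is the disjunction of the negations.
Distribute ~ across &, flipping it to |, and negate each literal.

a | a


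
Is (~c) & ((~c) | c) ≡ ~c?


Compare truth tables:
c | φ | ψ
---------
False | True | True
True | False | False
The columns φ and ψ agree on every row.

Yes, they are logically equivalent.


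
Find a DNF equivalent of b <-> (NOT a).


Step 1: b ↔ (¬a) is true exactly when both agree: (b ∧ (¬a)) ∨ (¬b ∧ ¬(¬a)).
Step 2: Eliminate any double negations (¬¬X = X).

(b AND (NOT a)) OR ((NOT b) AND a)


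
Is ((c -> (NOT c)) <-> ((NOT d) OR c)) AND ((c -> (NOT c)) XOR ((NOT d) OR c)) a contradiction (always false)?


Truth table over {c, d}:
c | d | φ
---------
F | F | F
T | F | F
F | T | F
T | T | F
Every row is false.

Yes, it is a contradiction.


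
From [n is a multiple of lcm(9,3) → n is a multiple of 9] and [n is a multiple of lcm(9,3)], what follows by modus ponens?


Modus ponens: from (P → Q) and P, infer Q.
P = 'n is a multiple of lcm(9,3)' is asserted, and P → Q holds, so Q follows.

n is a multiple of 9.


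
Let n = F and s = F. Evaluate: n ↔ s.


Biconditional is true when both operands have the same truth value.
Substitute: n=F, s=F.
F ↔ F evaluates to T.

T


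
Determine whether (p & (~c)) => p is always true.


Build the truth table over {c, p}:
c | p | φ
---------
False | False | True
True | False | True
False | True | True
True | True | True
Every row evaluates to true.

Yes, it is a tautology.


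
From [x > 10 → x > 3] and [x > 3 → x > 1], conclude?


Hypothetical syllogism: from (P → Q) and (Q → R), infer (P → R).
Chain the two implications through the shared middle term 'x > 3'.

x > 10 → x > 1


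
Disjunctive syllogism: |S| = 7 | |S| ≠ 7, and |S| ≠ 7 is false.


Disjunctive syllogism: from (P ∨ Q) and ¬P, infer Q.
One disjunct, '|S| ≠ 7', is ruled out; the other must hold.

|S| = 7


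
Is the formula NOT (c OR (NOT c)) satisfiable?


Check all 2 assignments over {c}:
c | φ
-----
F | F
T | F
No assignment makes the formula true.

Unsatisfiable.


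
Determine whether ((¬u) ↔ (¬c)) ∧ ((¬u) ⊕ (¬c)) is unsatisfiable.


Truth table over {c, u}:
c | u | φ
---------
F | F | F
T | F | F
F | T | F
T | T | F
Every row is false.

Yes, it is a contradiction.


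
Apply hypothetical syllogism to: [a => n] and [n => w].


Hypothetical syllogism: from (P → Q) and (Q → R), infer (P → R).
Chain the two implications through the shared middle term 'n'.

a => w


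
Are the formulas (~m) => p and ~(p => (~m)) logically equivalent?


Compare truth tables:
m | p | φ | ψ
-------------
False | False | False | False
True | False | True | False
False | True | True | False
True | True | True | True
They differ at row 2 (m=True, p=False): φ=True but ψ=False.

No, they are not logically equivalent.


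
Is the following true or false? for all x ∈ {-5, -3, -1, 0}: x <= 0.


Evaluate the predicate on each element: -5:T, -3:T, -1:T, 0:T.
Every element satisfies the predicate.

T


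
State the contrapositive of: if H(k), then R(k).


The contrapositive of (P → Q) is (¬Q → ¬P); it is logically equivalent to the original.
Here P = 'H(k)' and Q = 'R(k)'.

If not (R(k)), then not (H(k)).


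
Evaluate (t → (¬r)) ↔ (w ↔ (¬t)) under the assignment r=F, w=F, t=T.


Substitute r=F, w=F, t=T:
¬r = T
t → (¬r) = T → T = T
¬t = F
w ↔ (¬t) = F ↔ F = T
(t → (¬r)) ↔ (w ↔ (¬t)) = T ↔ T = T

T


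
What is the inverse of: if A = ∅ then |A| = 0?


The inverse of (P → Q) is (¬P → ¬Q). It is equivalent to the converse, not to the original.
Here P = 'A = ∅' and Q = '|A| = 0'.

If not (A = ∅), then not (|A| = 0).


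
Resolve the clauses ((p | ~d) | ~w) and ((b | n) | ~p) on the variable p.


The clauses contain complementary literals p and ~p.
Resolution eliminates this pair and disjoins the remaining literals (merging duplicates).

(((~d | ~w) | n) | b)


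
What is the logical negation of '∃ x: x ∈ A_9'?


¬(∀ x: φ) = ∃ x: ¬φ, and ¬(∃ x: φ) = ∀ x: ¬φ.
Apply to the existential statement.

∀ x: ¬(x ∈ A_9)


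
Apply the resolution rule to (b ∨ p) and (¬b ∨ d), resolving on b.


The clauses contain complementary literals b and ¬b.
Resolution eliminates this pair and disjoins the remaining literals (merging duplicates).

(p ∨ d)


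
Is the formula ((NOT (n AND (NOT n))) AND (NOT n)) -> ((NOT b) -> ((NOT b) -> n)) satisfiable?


Search for a satisfying assignment over {b, n}.
Try b=T, n=F: the formula evaluates to T.
A satisfying assignment exists.

Satisfiable.


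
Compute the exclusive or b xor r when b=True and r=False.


Exclusive or is true when exactly one operand is true.
Substitute: b=True, r=False.
True xor False evaluates to True.

True


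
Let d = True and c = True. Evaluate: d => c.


Implication is false only when antecedent is true and consequent is false.
Substitute: d=True, c=True.
True => True evaluates to True.

True


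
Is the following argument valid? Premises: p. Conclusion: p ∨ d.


This matches the form of disjunction introduction: the conclusion follows in every model of the premises.

Valid.


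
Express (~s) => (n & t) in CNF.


Step 1: Rewrite (¬s) → (n ∧ t) as ¬(¬s) ∨ (n ∧ t).
Step 2: Distribute ∨ over ∧.
Step 3: Eliminate any double negations (¬¬X = X).

(s | n) & (s | t)


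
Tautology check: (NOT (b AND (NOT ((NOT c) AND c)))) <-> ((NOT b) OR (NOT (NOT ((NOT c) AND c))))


Build the truth table over {b, c}:
b | c | φ
---------
F | F | T
T | F | T
F | T | T
T | T | T
Every row evaluates to true.

Yes, it is a tautology.


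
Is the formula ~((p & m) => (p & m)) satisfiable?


Check all 4 assignments over {m, p}:
m | p | φ
---------
False | False | False
True | False | False
False | True | False
True | True | False
No assignment makes the formula true.

Unsatisfiable.


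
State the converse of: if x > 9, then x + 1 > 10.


The converse of (P → Q) is (Q → P). It is not in general equivalent to the original.
Here P = 'x > 9' and Q = 'x + 1 > 10'.

If x + 1 > 10, then x > 9.


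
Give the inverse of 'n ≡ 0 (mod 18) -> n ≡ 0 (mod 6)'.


The inverse of (P → Q) is (¬P → ¬Q). It is equivalent to the converse, not to the original.
Here P = 'n ≡ 0 (mod 18)' and Q = 'n ≡ 0 (mod 6)'.

If not (n ≡ 0 (mod 18)), then not (n ≡ 0 (mod 6)).


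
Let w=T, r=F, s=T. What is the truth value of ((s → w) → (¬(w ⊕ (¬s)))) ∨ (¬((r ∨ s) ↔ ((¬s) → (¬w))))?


Substitute w=T, r=F, s=T:
… (earlier sub-steps elided)
w ⊕ (¬s) = T ⊕ F = T
¬(w ⊕ (¬s)) = F
(s → w) → (¬(w ⊕ (¬s))) = T → F = F
r ∨ s = F ∨ T = T
¬s = F
¬w = F
(¬s) → (¬w) = F → F = T
(r ∨ s) ↔ ((¬s) → (¬w)) = T ↔ T = T
¬((r ∨ s) ↔ ((¬s) → (¬w))) = F
((s → w) → (¬(w ⊕ (¬s)))) ∨ (¬((r ∨ s) ↔ ((¬s) → (¬w)))) = F ∨ F = F

F


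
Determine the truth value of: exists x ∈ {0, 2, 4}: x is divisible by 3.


Evaluate the predicate on each element: 0:True, 2:False, 4:False.
Witness x = 0 satisfies the predicate.

True


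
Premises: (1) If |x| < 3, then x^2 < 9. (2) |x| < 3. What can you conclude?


Modus ponens: from (P → Q) and P, infer Q.
P = '|x| < 3' is asserted, and P → Q holds, so Q follows.

x^2 < 9.


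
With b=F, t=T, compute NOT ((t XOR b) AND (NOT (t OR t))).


Substitute b=F, t=T:
t XOR b = T XOR F = T
t OR t = T OR T = T
NOT (t OR t) = F
(t XOR b) AND (NOT (t OR t)) = T AND F = F
NOT ((t XOR b) AND (NOT (t OR t))) = T

T
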